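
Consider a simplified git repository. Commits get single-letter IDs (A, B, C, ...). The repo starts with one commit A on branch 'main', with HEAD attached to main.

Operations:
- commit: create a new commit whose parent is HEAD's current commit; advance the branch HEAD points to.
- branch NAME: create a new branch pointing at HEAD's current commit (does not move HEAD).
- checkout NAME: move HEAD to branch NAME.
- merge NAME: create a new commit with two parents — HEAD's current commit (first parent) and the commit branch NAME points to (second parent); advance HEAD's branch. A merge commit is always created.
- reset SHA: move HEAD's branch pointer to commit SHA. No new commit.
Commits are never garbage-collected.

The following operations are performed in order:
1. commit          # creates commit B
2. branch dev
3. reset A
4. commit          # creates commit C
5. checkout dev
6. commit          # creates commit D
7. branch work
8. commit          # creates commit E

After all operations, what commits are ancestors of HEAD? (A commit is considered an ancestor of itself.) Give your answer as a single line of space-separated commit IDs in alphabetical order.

After op 1 (commit): HEAD=main@B [main=B]
After op 2 (branch): HEAD=main@B [dev=B main=B]
After op 3 (reset): HEAD=main@A [dev=B main=A]
After op 4 (commit): HEAD=main@C [dev=B main=C]
After op 5 (checkout): HEAD=dev@B [dev=B main=C]
After op 6 (commit): HEAD=dev@D [dev=D main=C]
After op 7 (branch): HEAD=dev@D [dev=D main=C work=D]
After op 8 (commit): HEAD=dev@E [dev=E main=C work=D]

Answer: A B D E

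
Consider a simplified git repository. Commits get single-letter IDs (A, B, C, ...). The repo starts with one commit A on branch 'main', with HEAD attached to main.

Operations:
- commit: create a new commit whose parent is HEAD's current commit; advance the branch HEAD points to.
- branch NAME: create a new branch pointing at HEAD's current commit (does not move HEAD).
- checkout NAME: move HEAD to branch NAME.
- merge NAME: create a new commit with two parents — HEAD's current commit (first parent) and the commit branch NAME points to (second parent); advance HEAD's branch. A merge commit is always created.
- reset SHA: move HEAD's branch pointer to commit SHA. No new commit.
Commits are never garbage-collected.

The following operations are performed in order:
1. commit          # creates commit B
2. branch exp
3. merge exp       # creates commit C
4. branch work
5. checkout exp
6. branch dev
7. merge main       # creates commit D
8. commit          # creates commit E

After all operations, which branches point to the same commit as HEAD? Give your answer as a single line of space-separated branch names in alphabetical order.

Answer: exp

Derivation:
After op 1 (commit): HEAD=main@B [main=B]
After op 2 (branch): HEAD=main@B [exp=B main=B]
After op 3 (merge): HEAD=main@C [exp=B main=C]
After op 4 (branch): HEAD=main@C [exp=B main=C work=C]
After op 5 (checkout): HEAD=exp@B [exp=B main=C work=C]
After op 6 (branch): HEAD=exp@B [dev=B exp=B main=C work=C]
After op 7 (merge): HEAD=exp@D [dev=B exp=D main=C work=C]
After op 8 (commit): HEAD=exp@E [dev=B exp=E main=C work=C]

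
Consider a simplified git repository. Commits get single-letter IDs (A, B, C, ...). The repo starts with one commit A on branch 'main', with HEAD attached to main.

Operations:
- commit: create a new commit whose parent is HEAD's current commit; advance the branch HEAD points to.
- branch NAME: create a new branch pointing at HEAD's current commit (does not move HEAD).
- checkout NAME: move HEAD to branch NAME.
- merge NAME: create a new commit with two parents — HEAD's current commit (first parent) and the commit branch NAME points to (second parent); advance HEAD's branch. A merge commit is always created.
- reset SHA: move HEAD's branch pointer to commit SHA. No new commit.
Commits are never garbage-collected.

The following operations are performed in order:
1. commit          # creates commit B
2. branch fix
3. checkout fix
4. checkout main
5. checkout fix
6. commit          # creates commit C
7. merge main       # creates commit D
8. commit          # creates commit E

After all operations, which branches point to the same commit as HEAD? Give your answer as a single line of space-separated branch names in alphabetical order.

After op 1 (commit): HEAD=main@B [main=B]
After op 2 (branch): HEAD=main@B [fix=B main=B]
After op 3 (checkout): HEAD=fix@B [fix=B main=B]
After op 4 (checkout): HEAD=main@B [fix=B main=B]
After op 5 (checkout): HEAD=fix@B [fix=B main=B]
After op 6 (commit): HEAD=fix@C [fix=C main=B]
After op 7 (merge): HEAD=fix@D [fix=D main=B]
After op 8 (commit): HEAD=fix@E [fix=E main=B]

Answer: fix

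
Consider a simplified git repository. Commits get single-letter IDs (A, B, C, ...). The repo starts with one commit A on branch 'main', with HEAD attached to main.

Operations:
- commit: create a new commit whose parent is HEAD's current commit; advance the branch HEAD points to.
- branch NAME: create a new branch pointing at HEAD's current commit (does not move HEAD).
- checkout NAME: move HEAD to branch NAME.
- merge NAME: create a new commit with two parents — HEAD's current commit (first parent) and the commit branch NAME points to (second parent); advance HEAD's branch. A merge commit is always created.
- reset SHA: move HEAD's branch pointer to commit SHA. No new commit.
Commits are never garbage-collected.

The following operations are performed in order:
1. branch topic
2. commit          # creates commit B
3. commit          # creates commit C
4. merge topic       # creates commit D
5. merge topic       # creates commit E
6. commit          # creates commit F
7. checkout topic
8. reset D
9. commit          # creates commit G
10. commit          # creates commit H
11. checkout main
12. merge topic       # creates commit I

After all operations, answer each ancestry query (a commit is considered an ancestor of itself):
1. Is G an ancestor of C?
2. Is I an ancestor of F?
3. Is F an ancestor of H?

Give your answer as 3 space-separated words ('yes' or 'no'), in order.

Answer: no no no

Derivation:
After op 1 (branch): HEAD=main@A [main=A topic=A]
After op 2 (commit): HEAD=main@B [main=B topic=A]
After op 3 (commit): HEAD=main@C [main=C topic=A]
After op 4 (merge): HEAD=main@D [main=D topic=A]
After op 5 (merge): HEAD=main@E [main=E topic=A]
After op 6 (commit): HEAD=main@F [main=F topic=A]
After op 7 (checkout): HEAD=topic@A [main=F topic=A]
After op 8 (reset): HEAD=topic@D [main=F topic=D]
After op 9 (commit): HEAD=topic@G [main=F topic=G]
After op 10 (commit): HEAD=topic@H [main=F topic=H]
After op 11 (checkout): HEAD=main@F [main=F topic=H]
After op 12 (merge): HEAD=main@I [main=I topic=H]
ancestors(C) = {A,B,C}; G in? no
ancestors(F) = {A,B,C,D,E,F}; I in? no
ancestors(H) = {A,B,C,D,G,H}; F in? no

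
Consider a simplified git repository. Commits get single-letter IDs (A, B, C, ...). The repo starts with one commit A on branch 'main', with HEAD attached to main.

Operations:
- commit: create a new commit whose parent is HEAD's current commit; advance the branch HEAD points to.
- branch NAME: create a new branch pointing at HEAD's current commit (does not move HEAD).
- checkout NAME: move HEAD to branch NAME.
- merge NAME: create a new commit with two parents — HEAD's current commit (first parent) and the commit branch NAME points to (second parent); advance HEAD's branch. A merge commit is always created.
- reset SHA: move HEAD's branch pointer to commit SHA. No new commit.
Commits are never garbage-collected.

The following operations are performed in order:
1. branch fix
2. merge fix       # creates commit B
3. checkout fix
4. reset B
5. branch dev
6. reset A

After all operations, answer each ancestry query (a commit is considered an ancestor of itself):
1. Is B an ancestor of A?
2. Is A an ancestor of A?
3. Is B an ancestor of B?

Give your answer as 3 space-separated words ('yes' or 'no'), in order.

After op 1 (branch): HEAD=main@A [fix=A main=A]
After op 2 (merge): HEAD=main@B [fix=A main=B]
After op 3 (checkout): HEAD=fix@A [fix=A main=B]
After op 4 (reset): HEAD=fix@B [fix=B main=B]
After op 5 (branch): HEAD=fix@B [dev=B fix=B main=B]
After op 6 (reset): HEAD=fix@A [dev=B fix=A main=B]
ancestors(A) = {A}; B in? no
ancestors(A) = {A}; A in? yes
ancestors(B) = {A,B}; B in? yes

Answer: no yes yes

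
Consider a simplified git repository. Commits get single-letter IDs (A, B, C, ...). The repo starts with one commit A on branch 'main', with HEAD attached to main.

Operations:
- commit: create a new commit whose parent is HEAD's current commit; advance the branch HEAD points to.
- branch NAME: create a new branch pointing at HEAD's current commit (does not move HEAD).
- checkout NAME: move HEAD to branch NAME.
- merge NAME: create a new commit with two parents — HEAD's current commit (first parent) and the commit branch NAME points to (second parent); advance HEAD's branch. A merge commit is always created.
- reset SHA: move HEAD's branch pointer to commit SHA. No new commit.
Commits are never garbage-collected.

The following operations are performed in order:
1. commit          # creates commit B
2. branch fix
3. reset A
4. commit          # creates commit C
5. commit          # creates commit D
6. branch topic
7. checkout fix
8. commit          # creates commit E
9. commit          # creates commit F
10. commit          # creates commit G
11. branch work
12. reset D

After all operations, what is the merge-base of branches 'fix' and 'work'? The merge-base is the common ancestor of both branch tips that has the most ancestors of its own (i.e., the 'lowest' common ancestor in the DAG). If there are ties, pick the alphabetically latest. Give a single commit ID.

Answer: A

Derivation:
After op 1 (commit): HEAD=main@B [main=B]
After op 2 (branch): HEAD=main@B [fix=B main=B]
After op 3 (reset): HEAD=main@A [fix=B main=A]
After op 4 (commit): HEAD=main@C [fix=B main=C]
After op 5 (commit): HEAD=main@D [fix=B main=D]
After op 6 (branch): HEAD=main@D [fix=B main=D topic=D]
After op 7 (checkout): HEAD=fix@B [fix=B main=D topic=D]
After op 8 (commit): HEAD=fix@E [fix=E main=D topic=D]
After op 9 (commit): HEAD=fix@F [fix=F main=D topic=D]
After op 10 (commit): HEAD=fix@G [fix=G main=D topic=D]
After op 11 (branch): HEAD=fix@G [fix=G main=D topic=D work=G]
After op 12 (reset): HEAD=fix@D [fix=D main=D topic=D work=G]
ancestors(fix=D): ['A', 'C', 'D']
ancestors(work=G): ['A', 'B', 'E', 'F', 'G']
common: ['A']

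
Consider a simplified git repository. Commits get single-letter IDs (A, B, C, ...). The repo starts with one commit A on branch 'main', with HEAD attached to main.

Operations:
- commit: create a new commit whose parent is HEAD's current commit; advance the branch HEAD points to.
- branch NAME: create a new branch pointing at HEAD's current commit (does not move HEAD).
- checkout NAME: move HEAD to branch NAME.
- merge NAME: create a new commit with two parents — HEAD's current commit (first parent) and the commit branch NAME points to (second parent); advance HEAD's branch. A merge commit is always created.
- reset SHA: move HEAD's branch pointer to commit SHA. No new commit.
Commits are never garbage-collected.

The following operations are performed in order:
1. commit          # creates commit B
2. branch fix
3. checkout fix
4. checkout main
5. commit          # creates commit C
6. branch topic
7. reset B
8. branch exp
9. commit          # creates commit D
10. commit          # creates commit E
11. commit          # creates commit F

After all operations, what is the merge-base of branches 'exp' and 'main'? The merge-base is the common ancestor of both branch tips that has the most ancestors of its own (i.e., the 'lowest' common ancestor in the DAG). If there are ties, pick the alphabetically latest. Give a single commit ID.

After op 1 (commit): HEAD=main@B [main=B]
After op 2 (branch): HEAD=main@B [fix=B main=B]
After op 3 (checkout): HEAD=fix@B [fix=B main=B]
After op 4 (checkout): HEAD=main@B [fix=B main=B]
After op 5 (commit): HEAD=main@C [fix=B main=C]
After op 6 (branch): HEAD=main@C [fix=B main=C topic=C]
After op 7 (reset): HEAD=main@B [fix=B main=B topic=C]
After op 8 (branch): HEAD=main@B [exp=B fix=B main=B topic=C]
After op 9 (commit): HEAD=main@D [exp=B fix=B main=D topic=C]
After op 10 (commit): HEAD=main@E [exp=B fix=B main=E topic=C]
After op 11 (commit): HEAD=main@F [exp=B fix=B main=F topic=C]
ancestors(exp=B): ['A', 'B']
ancestors(main=F): ['A', 'B', 'D', 'E', 'F']
common: ['A', 'B']

Answer: B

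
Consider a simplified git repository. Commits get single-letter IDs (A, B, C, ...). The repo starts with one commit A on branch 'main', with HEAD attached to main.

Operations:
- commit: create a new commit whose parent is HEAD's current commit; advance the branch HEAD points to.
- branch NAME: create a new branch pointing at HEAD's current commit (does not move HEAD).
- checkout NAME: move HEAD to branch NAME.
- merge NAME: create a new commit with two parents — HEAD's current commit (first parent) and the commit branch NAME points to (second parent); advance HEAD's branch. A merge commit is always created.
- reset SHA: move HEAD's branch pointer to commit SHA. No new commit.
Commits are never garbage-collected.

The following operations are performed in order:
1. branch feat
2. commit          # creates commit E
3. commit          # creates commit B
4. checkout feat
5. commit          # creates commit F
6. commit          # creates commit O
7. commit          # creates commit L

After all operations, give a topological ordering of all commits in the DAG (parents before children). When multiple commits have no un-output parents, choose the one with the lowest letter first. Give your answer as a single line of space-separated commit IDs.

After op 1 (branch): HEAD=main@A [feat=A main=A]
After op 2 (commit): HEAD=main@E [feat=A main=E]
After op 3 (commit): HEAD=main@B [feat=A main=B]
After op 4 (checkout): HEAD=feat@A [feat=A main=B]
After op 5 (commit): HEAD=feat@F [feat=F main=B]
After op 6 (commit): HEAD=feat@O [feat=O main=B]
After op 7 (commit): HEAD=feat@L [feat=L main=B]
commit A: parents=[]
commit B: parents=['E']
commit E: parents=['A']
commit F: parents=['A']
commit L: parents=['O']
commit O: parents=['F']

Answer: A E B F O L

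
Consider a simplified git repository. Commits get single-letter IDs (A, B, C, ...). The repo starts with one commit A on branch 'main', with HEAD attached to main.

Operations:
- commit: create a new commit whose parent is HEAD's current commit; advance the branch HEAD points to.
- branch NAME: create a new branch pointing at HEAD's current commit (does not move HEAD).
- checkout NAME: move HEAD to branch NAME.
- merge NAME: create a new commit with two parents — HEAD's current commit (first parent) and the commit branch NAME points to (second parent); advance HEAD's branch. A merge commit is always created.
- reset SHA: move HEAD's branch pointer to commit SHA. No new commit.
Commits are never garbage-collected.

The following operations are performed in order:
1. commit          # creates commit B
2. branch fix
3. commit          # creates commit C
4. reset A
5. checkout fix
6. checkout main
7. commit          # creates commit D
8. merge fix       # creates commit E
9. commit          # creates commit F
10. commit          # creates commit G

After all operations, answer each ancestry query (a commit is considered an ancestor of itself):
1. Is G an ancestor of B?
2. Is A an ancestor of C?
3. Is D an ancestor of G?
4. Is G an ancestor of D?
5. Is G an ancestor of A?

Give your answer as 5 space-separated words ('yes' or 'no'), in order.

After op 1 (commit): HEAD=main@B [main=B]
After op 2 (branch): HEAD=main@B [fix=B main=B]
After op 3 (commit): HEAD=main@C [fix=B main=C]
After op 4 (reset): HEAD=main@A [fix=B main=A]
After op 5 (checkout): HEAD=fix@B [fix=B main=A]
After op 6 (checkout): HEAD=main@A [fix=B main=A]
After op 7 (commit): HEAD=main@D [fix=B main=D]
After op 8 (merge): HEAD=main@E [fix=B main=E]
After op 9 (commit): HEAD=main@F [fix=B main=F]
After op 10 (commit): HEAD=main@G [fix=B main=G]
ancestors(B) = {A,B}; G in? no
ancestors(C) = {A,B,C}; A in? yes
ancestors(G) = {A,B,D,E,F,G}; D in? yes
ancestors(D) = {A,D}; G in? no
ancestors(A) = {A}; G in? no

Answer: no yes yes no no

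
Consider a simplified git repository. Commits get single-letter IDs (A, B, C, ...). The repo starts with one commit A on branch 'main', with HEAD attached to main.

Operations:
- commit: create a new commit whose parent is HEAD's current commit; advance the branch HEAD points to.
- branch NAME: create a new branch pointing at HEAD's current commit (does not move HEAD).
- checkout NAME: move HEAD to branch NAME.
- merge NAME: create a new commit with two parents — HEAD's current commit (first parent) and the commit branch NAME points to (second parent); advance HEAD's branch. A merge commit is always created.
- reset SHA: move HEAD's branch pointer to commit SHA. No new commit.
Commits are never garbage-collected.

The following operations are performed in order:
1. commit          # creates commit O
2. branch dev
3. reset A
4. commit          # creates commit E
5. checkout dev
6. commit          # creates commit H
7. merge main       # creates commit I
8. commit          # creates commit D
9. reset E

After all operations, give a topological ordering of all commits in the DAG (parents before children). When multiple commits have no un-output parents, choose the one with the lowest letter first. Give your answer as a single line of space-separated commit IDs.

After op 1 (commit): HEAD=main@O [main=O]
After op 2 (branch): HEAD=main@O [dev=O main=O]
After op 3 (reset): HEAD=main@A [dev=O main=A]
After op 4 (commit): HEAD=main@E [dev=O main=E]
After op 5 (checkout): HEAD=dev@O [dev=O main=E]
After op 6 (commit): HEAD=dev@H [dev=H main=E]
After op 7 (merge): HEAD=dev@I [dev=I main=E]
After op 8 (commit): HEAD=dev@D [dev=D main=E]
After op 9 (reset): HEAD=dev@E [dev=E main=E]
commit A: parents=[]
commit D: parents=['I']
commit E: parents=['A']
commit H: parents=['O']
commit I: parents=['H', 'E']
commit O: parents=['A']

Answer: A E O H I D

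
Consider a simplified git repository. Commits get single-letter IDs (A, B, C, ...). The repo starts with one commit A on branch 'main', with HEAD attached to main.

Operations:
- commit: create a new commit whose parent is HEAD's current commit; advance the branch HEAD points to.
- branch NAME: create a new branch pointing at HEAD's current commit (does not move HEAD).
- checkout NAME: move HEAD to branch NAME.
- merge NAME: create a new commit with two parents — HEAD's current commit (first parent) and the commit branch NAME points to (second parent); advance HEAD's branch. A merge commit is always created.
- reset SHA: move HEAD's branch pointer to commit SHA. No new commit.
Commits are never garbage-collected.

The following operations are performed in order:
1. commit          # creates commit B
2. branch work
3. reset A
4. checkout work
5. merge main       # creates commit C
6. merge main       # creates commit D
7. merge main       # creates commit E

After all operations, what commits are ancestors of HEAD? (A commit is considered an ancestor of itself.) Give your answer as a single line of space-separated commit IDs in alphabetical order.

Answer: A B C D E

Derivation:
After op 1 (commit): HEAD=main@B [main=B]
After op 2 (branch): HEAD=main@B [main=B work=B]
After op 3 (reset): HEAD=main@A [main=A work=B]
After op 4 (checkout): HEAD=work@B [main=A work=B]
After op 5 (merge): HEAD=work@C [main=A work=C]
After op 6 (merge): HEAD=work@D [main=A work=D]
After op 7 (merge): HEAD=work@E [main=A work=E]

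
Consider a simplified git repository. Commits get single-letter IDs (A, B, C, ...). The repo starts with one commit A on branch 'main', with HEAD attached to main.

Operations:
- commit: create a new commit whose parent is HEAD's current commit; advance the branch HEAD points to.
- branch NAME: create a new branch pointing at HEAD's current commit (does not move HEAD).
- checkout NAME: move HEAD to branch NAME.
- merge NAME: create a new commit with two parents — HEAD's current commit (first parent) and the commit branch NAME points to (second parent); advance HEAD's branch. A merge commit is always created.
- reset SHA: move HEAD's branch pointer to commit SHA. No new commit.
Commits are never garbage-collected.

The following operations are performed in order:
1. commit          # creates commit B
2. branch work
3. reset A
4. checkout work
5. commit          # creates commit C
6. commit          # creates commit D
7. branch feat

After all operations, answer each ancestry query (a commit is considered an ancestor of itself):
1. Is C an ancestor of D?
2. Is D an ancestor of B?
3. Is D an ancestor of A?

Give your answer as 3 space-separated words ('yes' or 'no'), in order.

Answer: yes no no

Derivation:
After op 1 (commit): HEAD=main@B [main=B]
After op 2 (branch): HEAD=main@B [main=B work=B]
After op 3 (reset): HEAD=main@A [main=A work=B]
After op 4 (checkout): HEAD=work@B [main=A work=B]
After op 5 (commit): HEAD=work@C [main=A work=C]
After op 6 (commit): HEAD=work@D [main=A work=D]
After op 7 (branch): HEAD=work@D [feat=D main=A work=D]
ancestors(D) = {A,B,C,D}; C in? yes
ancestors(B) = {A,B}; D in? no
ancestors(A) = {A}; D in? no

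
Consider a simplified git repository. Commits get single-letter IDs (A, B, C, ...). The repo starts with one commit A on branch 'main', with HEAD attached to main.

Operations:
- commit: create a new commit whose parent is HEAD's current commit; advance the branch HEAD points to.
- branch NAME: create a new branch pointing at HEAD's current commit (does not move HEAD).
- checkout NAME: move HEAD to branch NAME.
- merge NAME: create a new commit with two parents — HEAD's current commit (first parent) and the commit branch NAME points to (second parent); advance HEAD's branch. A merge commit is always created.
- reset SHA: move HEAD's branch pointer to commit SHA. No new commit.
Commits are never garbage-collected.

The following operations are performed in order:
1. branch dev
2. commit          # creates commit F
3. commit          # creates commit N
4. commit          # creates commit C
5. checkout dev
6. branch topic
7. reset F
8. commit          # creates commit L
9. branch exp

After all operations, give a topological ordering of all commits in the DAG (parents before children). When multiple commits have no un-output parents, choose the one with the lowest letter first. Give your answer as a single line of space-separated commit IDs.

Answer: A F L N C

Derivation:
After op 1 (branch): HEAD=main@A [dev=A main=A]
After op 2 (commit): HEAD=main@F [dev=A main=F]
After op 3 (commit): HEAD=main@N [dev=A main=N]
After op 4 (commit): HEAD=main@C [dev=A main=C]
After op 5 (checkout): HEAD=dev@A [dev=A main=C]
After op 6 (branch): HEAD=dev@A [dev=A main=C topic=A]
After op 7 (reset): HEAD=dev@F [dev=F main=C topic=A]
After op 8 (commit): HEAD=dev@L [dev=L main=C topic=A]
After op 9 (branch): HEAD=dev@L [dev=L exp=L main=C topic=A]
commit A: parents=[]
commit C: parents=['N']
commit F: parents=['A']
commit L: parents=['F']
commit N: parents=['F']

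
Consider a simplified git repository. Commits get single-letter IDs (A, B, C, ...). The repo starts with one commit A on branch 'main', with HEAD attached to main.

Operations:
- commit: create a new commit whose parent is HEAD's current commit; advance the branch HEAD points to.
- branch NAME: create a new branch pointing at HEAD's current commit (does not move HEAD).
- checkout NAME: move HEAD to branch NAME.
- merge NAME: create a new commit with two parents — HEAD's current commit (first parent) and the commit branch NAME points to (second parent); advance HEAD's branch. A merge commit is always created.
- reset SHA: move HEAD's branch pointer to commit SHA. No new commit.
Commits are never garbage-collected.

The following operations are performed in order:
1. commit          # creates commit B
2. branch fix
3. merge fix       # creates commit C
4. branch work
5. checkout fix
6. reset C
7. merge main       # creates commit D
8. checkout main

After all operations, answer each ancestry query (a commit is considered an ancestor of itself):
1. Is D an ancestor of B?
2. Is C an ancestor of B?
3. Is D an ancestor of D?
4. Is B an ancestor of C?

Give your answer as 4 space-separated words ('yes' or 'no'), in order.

Answer: no no yes yes

Derivation:
After op 1 (commit): HEAD=main@B [main=B]
After op 2 (branch): HEAD=main@B [fix=B main=B]
After op 3 (merge): HEAD=main@C [fix=B main=C]
After op 4 (branch): HEAD=main@C [fix=B main=C work=C]
After op 5 (checkout): HEAD=fix@B [fix=B main=C work=C]
After op 6 (reset): HEAD=fix@C [fix=C main=C work=C]
After op 7 (merge): HEAD=fix@D [fix=D main=C work=C]
After op 8 (checkout): HEAD=main@C [fix=D main=C work=C]
ancestors(B) = {A,B}; D in? no
ancestors(B) = {A,B}; C in? no
ancestors(D) = {A,B,C,D}; D in? yes
ancestors(C) = {A,B,C}; B in? yes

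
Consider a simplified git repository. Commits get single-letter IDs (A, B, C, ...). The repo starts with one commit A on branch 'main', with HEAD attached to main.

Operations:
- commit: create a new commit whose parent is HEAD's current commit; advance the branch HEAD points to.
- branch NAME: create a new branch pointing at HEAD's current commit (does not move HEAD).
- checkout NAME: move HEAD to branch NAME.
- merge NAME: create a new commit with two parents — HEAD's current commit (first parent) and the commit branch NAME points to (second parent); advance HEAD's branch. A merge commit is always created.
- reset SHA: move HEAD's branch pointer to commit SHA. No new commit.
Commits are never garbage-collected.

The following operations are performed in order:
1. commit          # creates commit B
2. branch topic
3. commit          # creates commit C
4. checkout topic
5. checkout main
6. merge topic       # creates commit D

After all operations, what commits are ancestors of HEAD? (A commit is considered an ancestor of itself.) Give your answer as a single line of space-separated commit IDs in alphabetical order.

After op 1 (commit): HEAD=main@B [main=B]
After op 2 (branch): HEAD=main@B [main=B topic=B]
After op 3 (commit): HEAD=main@C [main=C topic=B]
After op 4 (checkout): HEAD=topic@B [main=C topic=B]
After op 5 (checkout): HEAD=main@C [main=C topic=B]
After op 6 (merge): HEAD=main@D [main=D topic=B]

Answer: A B C D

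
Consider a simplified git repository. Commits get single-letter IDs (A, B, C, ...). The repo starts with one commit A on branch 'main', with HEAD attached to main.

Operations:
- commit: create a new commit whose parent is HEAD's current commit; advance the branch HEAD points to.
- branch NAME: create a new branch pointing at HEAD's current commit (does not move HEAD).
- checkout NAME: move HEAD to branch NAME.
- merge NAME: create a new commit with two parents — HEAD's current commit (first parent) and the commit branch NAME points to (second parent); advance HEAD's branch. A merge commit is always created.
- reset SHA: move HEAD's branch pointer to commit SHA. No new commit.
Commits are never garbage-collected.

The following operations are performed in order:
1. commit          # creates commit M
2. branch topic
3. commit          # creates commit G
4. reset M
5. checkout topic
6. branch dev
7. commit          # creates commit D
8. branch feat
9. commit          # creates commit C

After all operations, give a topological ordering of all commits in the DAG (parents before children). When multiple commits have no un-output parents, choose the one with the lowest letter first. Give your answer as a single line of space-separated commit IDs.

After op 1 (commit): HEAD=main@M [main=M]
After op 2 (branch): HEAD=main@M [main=M topic=M]
After op 3 (commit): HEAD=main@G [main=G topic=M]
After op 4 (reset): HEAD=main@M [main=M topic=M]
After op 5 (checkout): HEAD=topic@M [main=M topic=M]
After op 6 (branch): HEAD=topic@M [dev=M main=M topic=M]
After op 7 (commit): HEAD=topic@D [dev=M main=M topic=D]
After op 8 (branch): HEAD=topic@D [dev=M feat=D main=M topic=D]
After op 9 (commit): HEAD=topic@C [dev=M feat=D main=M topic=C]
commit A: parents=[]
commit C: parents=['D']
commit D: parents=['M']
commit G: parents=['M']
commit M: parents=['A']

Answer: A M D C G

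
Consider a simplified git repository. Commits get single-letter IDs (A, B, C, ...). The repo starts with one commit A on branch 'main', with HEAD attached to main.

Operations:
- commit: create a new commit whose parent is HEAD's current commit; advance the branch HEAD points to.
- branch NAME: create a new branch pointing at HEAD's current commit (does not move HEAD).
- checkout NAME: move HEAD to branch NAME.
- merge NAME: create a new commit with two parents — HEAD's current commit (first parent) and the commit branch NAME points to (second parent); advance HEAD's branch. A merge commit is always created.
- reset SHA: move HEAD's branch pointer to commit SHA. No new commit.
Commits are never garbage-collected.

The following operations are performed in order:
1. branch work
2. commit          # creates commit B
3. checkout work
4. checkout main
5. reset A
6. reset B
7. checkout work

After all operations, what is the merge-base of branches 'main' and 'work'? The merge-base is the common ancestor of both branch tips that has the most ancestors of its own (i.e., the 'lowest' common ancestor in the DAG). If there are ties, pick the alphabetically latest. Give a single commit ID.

After op 1 (branch): HEAD=main@A [main=A work=A]
After op 2 (commit): HEAD=main@B [main=B work=A]
After op 3 (checkout): HEAD=work@A [main=B work=A]
After op 4 (checkout): HEAD=main@B [main=B work=A]
After op 5 (reset): HEAD=main@A [main=A work=A]
After op 6 (reset): HEAD=main@B [main=B work=A]
After op 7 (checkout): HEAD=work@A [main=B work=A]
ancestors(main=B): ['A', 'B']
ancestors(work=A): ['A']
common: ['A']

Answer: A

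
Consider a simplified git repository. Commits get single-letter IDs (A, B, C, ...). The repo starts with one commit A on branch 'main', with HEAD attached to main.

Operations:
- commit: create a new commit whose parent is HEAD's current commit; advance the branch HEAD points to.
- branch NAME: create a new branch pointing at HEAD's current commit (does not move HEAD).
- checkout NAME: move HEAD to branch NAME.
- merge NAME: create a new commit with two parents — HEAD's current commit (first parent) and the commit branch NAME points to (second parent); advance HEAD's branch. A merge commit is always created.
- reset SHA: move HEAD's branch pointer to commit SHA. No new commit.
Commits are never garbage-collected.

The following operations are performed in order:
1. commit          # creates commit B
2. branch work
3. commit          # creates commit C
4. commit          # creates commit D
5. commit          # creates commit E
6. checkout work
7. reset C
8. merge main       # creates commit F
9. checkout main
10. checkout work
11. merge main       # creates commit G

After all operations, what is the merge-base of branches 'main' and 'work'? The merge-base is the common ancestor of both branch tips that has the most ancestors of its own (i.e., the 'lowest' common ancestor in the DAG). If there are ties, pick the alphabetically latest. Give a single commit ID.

After op 1 (commit): HEAD=main@B [main=B]
After op 2 (branch): HEAD=main@B [main=B work=B]
After op 3 (commit): HEAD=main@C [main=C work=B]
After op 4 (commit): HEAD=main@D [main=D work=B]
After op 5 (commit): HEAD=main@E [main=E work=B]
After op 6 (checkout): HEAD=work@B [main=E work=B]
After op 7 (reset): HEAD=work@C [main=E work=C]
After op 8 (merge): HEAD=work@F [main=E work=F]
After op 9 (checkout): HEAD=main@E [main=E work=F]
After op 10 (checkout): HEAD=work@F [main=E work=F]
After op 11 (merge): HEAD=work@G [main=E work=G]
ancestors(main=E): ['A', 'B', 'C', 'D', 'E']
ancestors(work=G): ['A', 'B', 'C', 'D', 'E', 'F', 'G']
common: ['A', 'B', 'C', 'D', 'E']

Answer: E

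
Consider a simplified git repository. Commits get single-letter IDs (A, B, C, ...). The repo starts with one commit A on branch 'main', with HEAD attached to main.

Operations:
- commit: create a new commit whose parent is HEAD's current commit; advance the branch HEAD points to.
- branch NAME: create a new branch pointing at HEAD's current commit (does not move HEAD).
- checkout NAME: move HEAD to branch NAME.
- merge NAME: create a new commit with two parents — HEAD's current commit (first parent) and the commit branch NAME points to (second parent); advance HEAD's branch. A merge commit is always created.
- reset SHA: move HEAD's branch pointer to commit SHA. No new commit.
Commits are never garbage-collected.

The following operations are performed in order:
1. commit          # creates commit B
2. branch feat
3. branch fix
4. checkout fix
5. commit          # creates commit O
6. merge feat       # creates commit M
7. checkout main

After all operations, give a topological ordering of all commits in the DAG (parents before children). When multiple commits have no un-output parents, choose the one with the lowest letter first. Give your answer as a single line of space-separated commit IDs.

After op 1 (commit): HEAD=main@B [main=B]
After op 2 (branch): HEAD=main@B [feat=B main=B]
After op 3 (branch): HEAD=main@B [feat=B fix=B main=B]
After op 4 (checkout): HEAD=fix@B [feat=B fix=B main=B]
After op 5 (commit): HEAD=fix@O [feat=B fix=O main=B]
After op 6 (merge): HEAD=fix@M [feat=B fix=M main=B]
After op 7 (checkout): HEAD=main@B [feat=B fix=M main=B]
commit A: parents=[]
commit B: parents=['A']
commit M: parents=['O', 'B']
commit O: parents=['B']

Answer: A B O M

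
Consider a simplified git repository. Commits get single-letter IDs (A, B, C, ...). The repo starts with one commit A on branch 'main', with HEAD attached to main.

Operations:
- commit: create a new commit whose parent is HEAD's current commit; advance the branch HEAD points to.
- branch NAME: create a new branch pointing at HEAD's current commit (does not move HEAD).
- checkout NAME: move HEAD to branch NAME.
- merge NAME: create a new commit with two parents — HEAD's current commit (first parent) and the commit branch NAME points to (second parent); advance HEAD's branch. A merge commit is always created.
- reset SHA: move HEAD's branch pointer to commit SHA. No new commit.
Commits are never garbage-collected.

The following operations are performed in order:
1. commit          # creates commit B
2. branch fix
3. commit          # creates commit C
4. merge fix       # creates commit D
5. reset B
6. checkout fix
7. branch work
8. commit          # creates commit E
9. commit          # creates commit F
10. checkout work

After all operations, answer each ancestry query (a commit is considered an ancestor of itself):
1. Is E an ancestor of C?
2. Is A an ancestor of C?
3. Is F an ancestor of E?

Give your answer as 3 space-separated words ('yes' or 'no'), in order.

After op 1 (commit): HEAD=main@B [main=B]
After op 2 (branch): HEAD=main@B [fix=B main=B]
After op 3 (commit): HEAD=main@C [fix=B main=C]
After op 4 (merge): HEAD=main@D [fix=B main=D]
After op 5 (reset): HEAD=main@B [fix=B main=B]
After op 6 (checkout): HEAD=fix@B [fix=B main=B]
After op 7 (branch): HEAD=fix@B [fix=B main=B work=B]
After op 8 (commit): HEAD=fix@E [fix=E main=B work=B]
After op 9 (commit): HEAD=fix@F [fix=F main=B work=B]
After op 10 (checkout): HEAD=work@B [fix=F main=B work=B]
ancestors(C) = {A,B,C}; E in? no
ancestors(C) = {A,B,C}; A in? yes
ancestors(E) = {A,B,E}; F in? no

Answer: no yes no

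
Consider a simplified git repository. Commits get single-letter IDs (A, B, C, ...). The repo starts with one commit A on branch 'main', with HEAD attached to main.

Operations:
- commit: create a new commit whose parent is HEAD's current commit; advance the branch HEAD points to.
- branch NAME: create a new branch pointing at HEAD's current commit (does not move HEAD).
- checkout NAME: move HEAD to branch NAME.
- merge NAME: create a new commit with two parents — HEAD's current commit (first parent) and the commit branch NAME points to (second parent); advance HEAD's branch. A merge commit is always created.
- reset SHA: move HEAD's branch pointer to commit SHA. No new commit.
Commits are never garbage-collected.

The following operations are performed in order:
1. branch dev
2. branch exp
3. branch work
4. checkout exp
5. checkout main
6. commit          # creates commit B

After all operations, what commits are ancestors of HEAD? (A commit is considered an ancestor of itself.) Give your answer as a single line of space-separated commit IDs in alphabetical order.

After op 1 (branch): HEAD=main@A [dev=A main=A]
After op 2 (branch): HEAD=main@A [dev=A exp=A main=A]
After op 3 (branch): HEAD=main@A [dev=A exp=A main=A work=A]
After op 4 (checkout): HEAD=exp@A [dev=A exp=A main=A work=A]
After op 5 (checkout): HEAD=main@A [dev=A exp=A main=A work=A]
After op 6 (commit): HEAD=main@B [dev=A exp=A main=B work=A]

Answer: A B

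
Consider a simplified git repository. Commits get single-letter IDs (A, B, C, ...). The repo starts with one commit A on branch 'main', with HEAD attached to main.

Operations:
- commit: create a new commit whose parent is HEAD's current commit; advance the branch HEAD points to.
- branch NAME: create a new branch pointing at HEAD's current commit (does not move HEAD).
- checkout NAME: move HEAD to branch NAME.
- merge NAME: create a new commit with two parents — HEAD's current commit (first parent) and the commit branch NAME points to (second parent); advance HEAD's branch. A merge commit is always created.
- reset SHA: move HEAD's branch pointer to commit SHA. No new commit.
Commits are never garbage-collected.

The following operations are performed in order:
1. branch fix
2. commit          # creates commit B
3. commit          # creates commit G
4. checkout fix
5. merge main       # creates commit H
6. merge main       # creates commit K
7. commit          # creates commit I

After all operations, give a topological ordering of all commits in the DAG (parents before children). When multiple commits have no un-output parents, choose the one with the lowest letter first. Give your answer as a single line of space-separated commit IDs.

Answer: A B G H K I

Derivation:
After op 1 (branch): HEAD=main@A [fix=A main=A]
After op 2 (commit): HEAD=main@B [fix=A main=B]
After op 3 (commit): HEAD=main@G [fix=A main=G]
After op 4 (checkout): HEAD=fix@A [fix=A main=G]
After op 5 (merge): HEAD=fix@H [fix=H main=G]
After op 6 (merge): HEAD=fix@K [fix=K main=G]
After op 7 (commit): HEAD=fix@I [fix=I main=G]
commit A: parents=[]
commit B: parents=['A']
commit G: parents=['B']
commit H: parents=['A', 'G']
commit I: parents=['K']
commit K: parents=['H', 'G']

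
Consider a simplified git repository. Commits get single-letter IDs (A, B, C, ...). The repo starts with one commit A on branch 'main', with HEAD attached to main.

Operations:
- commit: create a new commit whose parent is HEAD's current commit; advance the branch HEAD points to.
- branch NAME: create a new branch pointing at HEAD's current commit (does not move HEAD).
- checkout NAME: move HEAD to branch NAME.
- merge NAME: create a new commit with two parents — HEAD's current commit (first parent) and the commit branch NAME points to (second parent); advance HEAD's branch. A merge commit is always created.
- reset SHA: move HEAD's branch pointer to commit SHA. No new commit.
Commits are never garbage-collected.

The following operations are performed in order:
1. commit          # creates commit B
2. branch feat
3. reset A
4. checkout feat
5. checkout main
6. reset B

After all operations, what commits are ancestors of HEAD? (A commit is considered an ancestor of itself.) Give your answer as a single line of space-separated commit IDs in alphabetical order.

After op 1 (commit): HEAD=main@B [main=B]
After op 2 (branch): HEAD=main@B [feat=B main=B]
After op 3 (reset): HEAD=main@A [feat=B main=A]
After op 4 (checkout): HEAD=feat@B [feat=B main=A]
After op 5 (checkout): HEAD=main@A [feat=B main=A]
After op 6 (reset): HEAD=main@B [feat=B main=B]

Answer: A B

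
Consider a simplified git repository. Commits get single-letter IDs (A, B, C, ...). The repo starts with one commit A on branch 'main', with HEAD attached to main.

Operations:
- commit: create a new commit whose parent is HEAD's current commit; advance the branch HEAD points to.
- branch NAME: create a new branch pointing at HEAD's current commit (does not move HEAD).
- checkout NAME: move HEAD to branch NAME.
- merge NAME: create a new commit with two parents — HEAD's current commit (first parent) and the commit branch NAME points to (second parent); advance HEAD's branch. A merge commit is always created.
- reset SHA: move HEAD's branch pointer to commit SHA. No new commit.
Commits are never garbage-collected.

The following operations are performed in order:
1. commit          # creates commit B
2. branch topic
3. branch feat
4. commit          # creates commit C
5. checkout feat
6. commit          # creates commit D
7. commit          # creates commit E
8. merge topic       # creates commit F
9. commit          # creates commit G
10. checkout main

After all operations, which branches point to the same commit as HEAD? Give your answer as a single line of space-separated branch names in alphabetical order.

After op 1 (commit): HEAD=main@B [main=B]
After op 2 (branch): HEAD=main@B [main=B topic=B]
After op 3 (branch): HEAD=main@B [feat=B main=B topic=B]
After op 4 (commit): HEAD=main@C [feat=B main=C topic=B]
After op 5 (checkout): HEAD=feat@B [feat=B main=C topic=B]
After op 6 (commit): HEAD=feat@D [feat=D main=C topic=B]
After op 7 (commit): HEAD=feat@E [feat=E main=C topic=B]
After op 8 (merge): HEAD=feat@F [feat=F main=C topic=B]
After op 9 (commit): HEAD=feat@G [feat=G main=C topic=B]
After op 10 (checkout): HEAD=main@C [feat=G main=C topic=B]

Answer: main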